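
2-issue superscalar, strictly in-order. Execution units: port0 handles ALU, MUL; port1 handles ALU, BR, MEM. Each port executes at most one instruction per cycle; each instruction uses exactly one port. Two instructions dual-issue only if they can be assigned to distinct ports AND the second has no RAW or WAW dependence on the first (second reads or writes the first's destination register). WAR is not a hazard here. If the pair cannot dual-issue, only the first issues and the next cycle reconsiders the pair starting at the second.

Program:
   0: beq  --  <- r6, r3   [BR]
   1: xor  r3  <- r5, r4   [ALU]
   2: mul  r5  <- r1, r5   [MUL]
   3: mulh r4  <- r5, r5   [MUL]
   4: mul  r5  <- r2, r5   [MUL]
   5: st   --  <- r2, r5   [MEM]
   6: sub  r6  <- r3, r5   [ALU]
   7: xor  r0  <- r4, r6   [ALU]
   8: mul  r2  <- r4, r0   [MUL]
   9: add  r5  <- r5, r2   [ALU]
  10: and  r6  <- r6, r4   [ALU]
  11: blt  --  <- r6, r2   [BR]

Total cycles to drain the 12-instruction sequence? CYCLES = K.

CYCLES = 9

0. beq xor @i0&i1  | pair
1. mul @i2  | no-port MUL/MUL
2. mulh @i3  | no-port MUL/MUL
3. mul @i4  | RAW r5
4. st sub @i5&i6  | pair
5. xor @i7  | RAW r0
6. mul @i8  | RAW r2
7. add and @i9&i10  | pair
8. blt @i11  | tail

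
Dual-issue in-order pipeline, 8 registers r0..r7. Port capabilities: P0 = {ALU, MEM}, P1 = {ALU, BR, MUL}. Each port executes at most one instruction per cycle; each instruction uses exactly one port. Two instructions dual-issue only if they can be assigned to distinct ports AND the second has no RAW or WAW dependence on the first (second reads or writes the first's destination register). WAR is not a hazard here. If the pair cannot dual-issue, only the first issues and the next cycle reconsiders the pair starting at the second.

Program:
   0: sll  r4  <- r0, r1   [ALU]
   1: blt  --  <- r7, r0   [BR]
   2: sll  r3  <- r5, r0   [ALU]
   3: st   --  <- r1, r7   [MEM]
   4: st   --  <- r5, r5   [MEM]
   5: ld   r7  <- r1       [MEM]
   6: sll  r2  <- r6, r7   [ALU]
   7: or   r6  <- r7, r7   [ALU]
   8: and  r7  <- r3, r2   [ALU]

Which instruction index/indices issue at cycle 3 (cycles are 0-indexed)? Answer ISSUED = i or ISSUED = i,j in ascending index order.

t=0 i0/i1:sll.ALU blt.BR ; dual
t=1 i2/i3:sll.ALU st.MEM ; dual
t=2 i4:st.MEM ; no-port MEM/MEM
t=3 i5:ld.MEM ; RAW r7
t=4 i6/i7:sll.ALU or.ALU ; dual
t=5 i8:and.ALU ; tail

ISSUED = 5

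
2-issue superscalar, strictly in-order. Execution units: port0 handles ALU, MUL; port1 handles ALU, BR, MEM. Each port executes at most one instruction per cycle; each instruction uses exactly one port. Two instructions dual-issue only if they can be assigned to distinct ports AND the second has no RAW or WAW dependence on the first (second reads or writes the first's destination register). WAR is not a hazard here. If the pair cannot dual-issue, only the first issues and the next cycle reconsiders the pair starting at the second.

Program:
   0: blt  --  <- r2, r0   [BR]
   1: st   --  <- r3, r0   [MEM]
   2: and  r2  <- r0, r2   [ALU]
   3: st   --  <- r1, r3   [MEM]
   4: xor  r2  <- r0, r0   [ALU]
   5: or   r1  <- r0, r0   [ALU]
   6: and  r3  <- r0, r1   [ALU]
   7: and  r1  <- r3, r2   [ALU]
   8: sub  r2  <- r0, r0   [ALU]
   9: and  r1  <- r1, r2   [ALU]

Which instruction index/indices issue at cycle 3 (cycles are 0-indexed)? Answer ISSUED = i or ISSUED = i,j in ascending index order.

ISSUED = 5

t=0 i0:blt ; no-port BR/MEM
t=1 i1&i2:st+and ; 2-wide
t=2 i3&i4:st+xor ; 2-wide
t=3 i5:or ; RAW r1
t=4 i6:and ; RAW r3
t=5 i7&i8:and+sub ; 2-wide
t=6 i9:and ; tail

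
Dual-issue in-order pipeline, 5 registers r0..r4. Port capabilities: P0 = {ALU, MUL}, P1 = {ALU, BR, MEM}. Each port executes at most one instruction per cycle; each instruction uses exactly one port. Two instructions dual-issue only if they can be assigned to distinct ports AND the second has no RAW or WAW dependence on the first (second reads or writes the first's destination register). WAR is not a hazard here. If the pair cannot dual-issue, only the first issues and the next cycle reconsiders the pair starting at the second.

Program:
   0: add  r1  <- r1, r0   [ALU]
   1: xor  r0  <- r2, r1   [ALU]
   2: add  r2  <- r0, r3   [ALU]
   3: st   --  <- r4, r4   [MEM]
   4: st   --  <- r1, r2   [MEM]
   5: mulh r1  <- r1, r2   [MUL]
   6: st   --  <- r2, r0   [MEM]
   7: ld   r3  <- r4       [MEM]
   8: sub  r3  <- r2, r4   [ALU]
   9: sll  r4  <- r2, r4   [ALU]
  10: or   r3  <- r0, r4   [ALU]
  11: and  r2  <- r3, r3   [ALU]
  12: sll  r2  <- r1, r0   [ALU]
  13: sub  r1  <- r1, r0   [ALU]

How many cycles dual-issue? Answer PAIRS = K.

PAIRS = 4

0. add @i0  | RAW r1
1. xor @i1  | RAW r0
2. add+st @i2+i3  | pair
3. st+mulh @i4+i5  | pair
4. st @i6  | no-port MEM/MEM
5. ld @i7  | WAW r3
6. sub+sll @i8+i9  | pair
7. or @i10  | RAW r3
8. and @i11  | WAW r2
9. sll+sub @i12+i13  | pair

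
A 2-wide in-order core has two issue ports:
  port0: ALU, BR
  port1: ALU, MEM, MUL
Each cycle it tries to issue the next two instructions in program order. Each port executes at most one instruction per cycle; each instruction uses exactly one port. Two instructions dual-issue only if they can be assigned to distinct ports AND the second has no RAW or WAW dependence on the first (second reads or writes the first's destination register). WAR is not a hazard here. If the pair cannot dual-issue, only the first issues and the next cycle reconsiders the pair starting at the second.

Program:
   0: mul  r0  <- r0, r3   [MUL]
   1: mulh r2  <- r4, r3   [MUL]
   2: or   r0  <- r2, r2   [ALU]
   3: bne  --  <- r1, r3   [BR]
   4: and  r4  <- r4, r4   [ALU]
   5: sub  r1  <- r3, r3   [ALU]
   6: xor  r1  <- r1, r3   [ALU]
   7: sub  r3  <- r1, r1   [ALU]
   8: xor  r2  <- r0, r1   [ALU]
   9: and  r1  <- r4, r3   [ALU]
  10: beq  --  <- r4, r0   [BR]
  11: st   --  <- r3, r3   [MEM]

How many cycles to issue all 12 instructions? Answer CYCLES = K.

t=0 i0:mul.MUL ; no-port MUL/MUL
t=1 i1:mulh.MUL ; RAW r2
t=2 i2,i3:or.ALU;bne.BR ; 2-wide
t=3 i4,i5:and.ALU;sub.ALU ; 2-wide
t=4 i6:xor.ALU ; RAW r1
t=5 i7,i8:sub.ALU;xor.ALU ; 2-wide
t=6 i9,i10:and.ALU;beq.BR ; 2-wide
t=7 i11:st.MEM ; tail

CYCLES = 8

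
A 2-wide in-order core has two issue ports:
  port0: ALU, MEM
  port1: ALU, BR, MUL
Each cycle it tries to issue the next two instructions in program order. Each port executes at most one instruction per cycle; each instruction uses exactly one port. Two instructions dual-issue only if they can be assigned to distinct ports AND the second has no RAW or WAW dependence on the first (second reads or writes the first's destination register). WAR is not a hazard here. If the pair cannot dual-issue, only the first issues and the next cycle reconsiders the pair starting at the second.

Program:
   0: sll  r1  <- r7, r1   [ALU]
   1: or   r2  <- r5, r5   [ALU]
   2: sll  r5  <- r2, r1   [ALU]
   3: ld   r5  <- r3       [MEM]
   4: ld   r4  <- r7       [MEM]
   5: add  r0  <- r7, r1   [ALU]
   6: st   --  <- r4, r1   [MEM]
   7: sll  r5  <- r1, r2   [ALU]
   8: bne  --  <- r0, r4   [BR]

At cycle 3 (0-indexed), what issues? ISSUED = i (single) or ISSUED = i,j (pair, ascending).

ISSUED = 4,5

0. sll;or @i0/i1  | dual
1. sll @i2  | WAW r5
2. ld @i3  | no-port MEM/MEM
3. ld;add @i4/i5  | dual
4. st;sll @i6/i7  | dual
5. bne @i8  | tail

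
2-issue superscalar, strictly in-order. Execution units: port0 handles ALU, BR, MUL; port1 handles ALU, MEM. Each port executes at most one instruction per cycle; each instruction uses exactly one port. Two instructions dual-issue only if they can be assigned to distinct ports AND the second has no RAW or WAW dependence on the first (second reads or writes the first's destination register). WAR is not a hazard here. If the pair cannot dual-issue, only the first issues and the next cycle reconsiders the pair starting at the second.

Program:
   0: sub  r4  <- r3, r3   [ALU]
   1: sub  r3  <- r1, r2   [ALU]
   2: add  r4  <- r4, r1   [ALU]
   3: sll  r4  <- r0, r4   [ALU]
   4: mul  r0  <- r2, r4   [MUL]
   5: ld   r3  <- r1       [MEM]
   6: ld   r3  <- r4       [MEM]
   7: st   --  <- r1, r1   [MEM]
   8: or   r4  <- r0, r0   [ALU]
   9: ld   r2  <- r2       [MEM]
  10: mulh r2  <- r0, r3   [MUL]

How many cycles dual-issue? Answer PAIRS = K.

  cy0 -> i0+i1 (sub;sub) dual
  cy1 -> i2 (add) RAW+WAW r4
  cy2 -> i3 (sll) RAW r4
  cy3 -> i4+i5 (mul;ld) dual
  cy4 -> i6 (ld) no-port MEM/MEM
  cy5 -> i7+i8 (st;or) dual
  cy6 -> i9 (ld) WAW r2
  cy7 -> i10 (mulh) tail

PAIRS = 3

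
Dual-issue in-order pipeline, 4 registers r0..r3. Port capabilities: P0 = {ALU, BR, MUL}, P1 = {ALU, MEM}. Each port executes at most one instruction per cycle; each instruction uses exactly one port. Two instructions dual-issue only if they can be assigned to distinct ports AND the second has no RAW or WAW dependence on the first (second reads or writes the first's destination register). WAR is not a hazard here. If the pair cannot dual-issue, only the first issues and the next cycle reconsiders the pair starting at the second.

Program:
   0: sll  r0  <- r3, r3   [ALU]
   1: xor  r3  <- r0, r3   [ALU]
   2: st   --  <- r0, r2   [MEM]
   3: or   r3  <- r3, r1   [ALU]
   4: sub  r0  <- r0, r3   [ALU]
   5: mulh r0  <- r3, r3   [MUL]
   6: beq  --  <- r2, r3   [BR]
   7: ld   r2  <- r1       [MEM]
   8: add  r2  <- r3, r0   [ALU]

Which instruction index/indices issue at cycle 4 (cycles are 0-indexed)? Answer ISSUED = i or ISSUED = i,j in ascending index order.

c0: i0 sll  RAW r0
c1: i1+i2 xor+st  pair
c2: i3 or  RAW r3
c3: i4 sub  WAW r0
c4: i5 mulh  no-port MUL/BR
c5: i6+i7 beq+ld  pair
c6: i8 add  tail

ISSUED = 5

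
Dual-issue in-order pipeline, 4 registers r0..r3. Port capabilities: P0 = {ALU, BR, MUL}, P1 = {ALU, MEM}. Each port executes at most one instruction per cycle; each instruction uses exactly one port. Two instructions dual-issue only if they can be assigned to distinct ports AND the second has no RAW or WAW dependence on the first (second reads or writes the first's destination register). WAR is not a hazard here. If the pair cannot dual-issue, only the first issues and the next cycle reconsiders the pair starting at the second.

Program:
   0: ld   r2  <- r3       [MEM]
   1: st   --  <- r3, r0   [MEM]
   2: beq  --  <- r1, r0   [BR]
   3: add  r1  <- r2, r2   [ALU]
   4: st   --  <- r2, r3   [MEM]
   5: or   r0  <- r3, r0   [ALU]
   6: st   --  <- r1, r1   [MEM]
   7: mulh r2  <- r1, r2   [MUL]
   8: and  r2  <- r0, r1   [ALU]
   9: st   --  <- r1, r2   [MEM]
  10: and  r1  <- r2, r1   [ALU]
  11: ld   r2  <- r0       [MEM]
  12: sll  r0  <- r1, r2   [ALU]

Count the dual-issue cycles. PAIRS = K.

c0: i0 ld.MEM  no-port MEM/MEM
c1: i1&i2 st.MEM;beq.BR  2-wide
c2: i3&i4 add.ALU;st.MEM  2-wide
c3: i5&i6 or.ALU;st.MEM  2-wide
c4: i7 mulh.MUL  WAW r2
c5: i8 and.ALU  RAW r2
c6: i9&i10 st.MEM;and.ALU  2-wide
c7: i11 ld.MEM  RAW r2
c8: i12 sll.ALU  tail

PAIRS = 4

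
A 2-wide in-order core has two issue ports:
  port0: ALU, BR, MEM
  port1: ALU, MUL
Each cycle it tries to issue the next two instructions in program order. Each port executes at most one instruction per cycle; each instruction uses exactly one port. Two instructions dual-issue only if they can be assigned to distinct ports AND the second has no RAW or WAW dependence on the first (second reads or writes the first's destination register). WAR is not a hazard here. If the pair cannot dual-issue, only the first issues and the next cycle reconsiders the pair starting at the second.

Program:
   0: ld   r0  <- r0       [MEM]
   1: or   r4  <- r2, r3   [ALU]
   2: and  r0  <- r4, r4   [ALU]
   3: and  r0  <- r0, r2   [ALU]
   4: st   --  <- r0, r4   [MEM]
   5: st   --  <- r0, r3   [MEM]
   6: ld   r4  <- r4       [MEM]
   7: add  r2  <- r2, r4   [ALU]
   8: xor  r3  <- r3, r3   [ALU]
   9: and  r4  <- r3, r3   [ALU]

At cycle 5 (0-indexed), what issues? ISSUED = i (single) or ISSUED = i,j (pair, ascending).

#0 head=0: ld;or i0/i1 2-wide
#1 head=2: and i2 RAW+WAW r0
#2 head=3: and i3 RAW r0
#3 head=4: st i4 no-port MEM/MEM
#4 head=5: st i5 no-port MEM/MEM
#5 head=6: ld i6 RAW r4
#6 head=7: add;xor i7/i8 2-wide
#7 head=9: and i9 tail

ISSUED = 6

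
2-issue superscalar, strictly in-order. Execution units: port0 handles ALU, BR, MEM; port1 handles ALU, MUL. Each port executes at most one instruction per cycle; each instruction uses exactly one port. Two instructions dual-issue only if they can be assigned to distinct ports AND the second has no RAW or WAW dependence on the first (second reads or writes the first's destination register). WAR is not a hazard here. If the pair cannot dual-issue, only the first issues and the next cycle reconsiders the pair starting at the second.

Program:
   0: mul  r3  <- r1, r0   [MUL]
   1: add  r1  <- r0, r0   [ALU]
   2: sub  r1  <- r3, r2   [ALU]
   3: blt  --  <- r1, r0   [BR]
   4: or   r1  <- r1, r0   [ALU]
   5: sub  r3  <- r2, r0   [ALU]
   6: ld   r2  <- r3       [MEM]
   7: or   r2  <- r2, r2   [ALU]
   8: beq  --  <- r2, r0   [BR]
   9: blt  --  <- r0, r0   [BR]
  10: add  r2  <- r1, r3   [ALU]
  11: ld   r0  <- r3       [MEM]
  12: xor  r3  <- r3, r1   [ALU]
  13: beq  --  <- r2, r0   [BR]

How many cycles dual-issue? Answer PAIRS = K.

PAIRS = 4

#0 head=0: mul/add i0/i1 2-wide
#1 head=2: sub i2 RAW r1
#2 head=3: blt/or i3/i4 2-wide
#3 head=5: sub i5 RAW r3
#4 head=6: ld i6 RAW+WAW r2
#5 head=7: or i7 RAW r2
#6 head=8: beq i8 no-port BR/BR
#7 head=9: blt/add i9/i10 2-wide
#8 head=11: ld/xor i11/i12 2-wide
#9 head=13: beq i13 tail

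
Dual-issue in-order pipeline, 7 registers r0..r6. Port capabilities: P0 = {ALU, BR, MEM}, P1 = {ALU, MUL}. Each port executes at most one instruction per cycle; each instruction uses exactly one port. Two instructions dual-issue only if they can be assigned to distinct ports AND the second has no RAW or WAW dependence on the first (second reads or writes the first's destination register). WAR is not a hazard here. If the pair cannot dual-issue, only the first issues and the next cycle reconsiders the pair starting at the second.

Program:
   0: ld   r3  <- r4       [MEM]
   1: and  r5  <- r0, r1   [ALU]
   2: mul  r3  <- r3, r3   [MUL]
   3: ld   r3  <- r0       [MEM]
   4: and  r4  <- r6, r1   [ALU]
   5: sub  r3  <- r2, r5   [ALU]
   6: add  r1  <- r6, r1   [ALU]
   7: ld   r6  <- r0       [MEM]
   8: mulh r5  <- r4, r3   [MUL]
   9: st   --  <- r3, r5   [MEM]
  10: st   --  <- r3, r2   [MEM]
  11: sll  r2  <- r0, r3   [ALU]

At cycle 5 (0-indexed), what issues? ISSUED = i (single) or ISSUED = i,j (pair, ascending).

#0 head=0: ld;and i0&i1 2-wide
#1 head=2: mul i2 WAW r3
#2 head=3: ld;and i3&i4 2-wide
#3 head=5: sub;add i5&i6 2-wide
#4 head=7: ld;mulh i7&i8 2-wide
#5 head=9: st i9 no-port MEM/MEM
#6 head=10: st;sll i10&i11 2-wide

ISSUED = 9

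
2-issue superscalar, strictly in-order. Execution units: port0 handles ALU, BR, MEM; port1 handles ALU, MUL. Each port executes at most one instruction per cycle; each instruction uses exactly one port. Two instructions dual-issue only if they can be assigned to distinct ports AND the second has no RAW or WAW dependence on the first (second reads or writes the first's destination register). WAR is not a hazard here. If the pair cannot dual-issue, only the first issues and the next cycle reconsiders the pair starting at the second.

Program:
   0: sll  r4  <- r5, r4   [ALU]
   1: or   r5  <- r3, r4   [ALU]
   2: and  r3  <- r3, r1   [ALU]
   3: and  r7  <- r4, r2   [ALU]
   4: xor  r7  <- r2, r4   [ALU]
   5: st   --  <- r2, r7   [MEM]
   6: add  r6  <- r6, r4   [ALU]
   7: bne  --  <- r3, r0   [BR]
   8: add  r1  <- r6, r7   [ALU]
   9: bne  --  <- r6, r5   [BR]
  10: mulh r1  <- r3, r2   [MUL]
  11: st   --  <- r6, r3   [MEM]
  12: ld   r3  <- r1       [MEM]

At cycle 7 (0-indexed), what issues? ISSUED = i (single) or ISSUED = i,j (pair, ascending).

t=0 i0:sll.ALU ; RAW r4
t=1 i1+i2:or.ALU and.ALU ; pair
t=2 i3:and.ALU ; WAW r7
t=3 i4:xor.ALU ; RAW r7
t=4 i5+i6:st.MEM add.ALU ; pair
t=5 i7+i8:bne.BR add.ALU ; pair
t=6 i9+i10:bne.BR mulh.MUL ; pair
t=7 i11:st.MEM ; no-port MEM/MEM
t=8 i12:ld.MEM ; tail

ISSUED = 11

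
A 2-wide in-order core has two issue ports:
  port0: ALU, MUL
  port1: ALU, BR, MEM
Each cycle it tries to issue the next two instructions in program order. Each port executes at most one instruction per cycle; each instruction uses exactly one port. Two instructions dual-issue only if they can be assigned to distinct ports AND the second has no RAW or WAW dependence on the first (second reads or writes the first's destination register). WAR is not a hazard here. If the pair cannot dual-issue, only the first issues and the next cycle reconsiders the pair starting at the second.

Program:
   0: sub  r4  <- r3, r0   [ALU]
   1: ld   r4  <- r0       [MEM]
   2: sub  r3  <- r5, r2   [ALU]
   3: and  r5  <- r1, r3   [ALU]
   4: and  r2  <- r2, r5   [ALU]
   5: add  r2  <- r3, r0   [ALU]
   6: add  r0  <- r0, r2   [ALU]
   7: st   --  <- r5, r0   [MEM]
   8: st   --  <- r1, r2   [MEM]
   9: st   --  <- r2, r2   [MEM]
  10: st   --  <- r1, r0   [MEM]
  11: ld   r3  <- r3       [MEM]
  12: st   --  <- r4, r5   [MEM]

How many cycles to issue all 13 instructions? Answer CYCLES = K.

#0 head=0: sub.ALU i0 WAW r4
#1 head=1: ld.MEM;sub.ALU i1/i2 dual
#2 head=3: and.ALU i3 RAW r5
#3 head=4: and.ALU i4 WAW r2
#4 head=5: add.ALU i5 RAW r2
#5 head=6: add.ALU i6 RAW r0
#6 head=7: st.MEM i7 no-port MEM/MEM
#7 head=8: st.MEM i8 no-port MEM/MEM
#8 head=9: st.MEM i9 no-port MEM/MEM
#9 head=10: st.MEM i10 no-port MEM/MEM
#10 head=11: ld.MEM i11 no-port MEM/MEM
#11 head=12: st.MEM i12 tail

CYCLES = 12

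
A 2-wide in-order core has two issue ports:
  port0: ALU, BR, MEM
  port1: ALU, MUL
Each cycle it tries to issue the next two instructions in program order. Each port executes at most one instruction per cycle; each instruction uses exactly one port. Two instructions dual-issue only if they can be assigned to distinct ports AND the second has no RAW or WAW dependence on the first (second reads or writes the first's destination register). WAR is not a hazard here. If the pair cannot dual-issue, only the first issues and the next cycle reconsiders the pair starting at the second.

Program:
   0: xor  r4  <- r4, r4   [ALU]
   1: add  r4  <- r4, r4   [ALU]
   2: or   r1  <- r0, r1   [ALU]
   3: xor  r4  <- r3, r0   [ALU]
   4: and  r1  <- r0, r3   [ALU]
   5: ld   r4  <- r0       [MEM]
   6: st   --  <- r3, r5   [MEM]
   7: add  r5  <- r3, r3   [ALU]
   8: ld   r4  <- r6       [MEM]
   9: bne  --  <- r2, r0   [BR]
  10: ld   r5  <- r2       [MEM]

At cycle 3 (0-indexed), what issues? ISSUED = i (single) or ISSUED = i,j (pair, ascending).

ISSUED = 5

t=0 i0:xor ; RAW+WAW r4
t=1 i1/i2:add+or ; 2-wide
t=2 i3/i4:xor+and ; 2-wide
t=3 i5:ld ; no-port MEM/MEM
t=4 i6/i7:st+add ; 2-wide
t=5 i8:ld ; no-port MEM/BR
t=6 i9:bne ; no-port BR/MEM
t=7 i10:ld ; tail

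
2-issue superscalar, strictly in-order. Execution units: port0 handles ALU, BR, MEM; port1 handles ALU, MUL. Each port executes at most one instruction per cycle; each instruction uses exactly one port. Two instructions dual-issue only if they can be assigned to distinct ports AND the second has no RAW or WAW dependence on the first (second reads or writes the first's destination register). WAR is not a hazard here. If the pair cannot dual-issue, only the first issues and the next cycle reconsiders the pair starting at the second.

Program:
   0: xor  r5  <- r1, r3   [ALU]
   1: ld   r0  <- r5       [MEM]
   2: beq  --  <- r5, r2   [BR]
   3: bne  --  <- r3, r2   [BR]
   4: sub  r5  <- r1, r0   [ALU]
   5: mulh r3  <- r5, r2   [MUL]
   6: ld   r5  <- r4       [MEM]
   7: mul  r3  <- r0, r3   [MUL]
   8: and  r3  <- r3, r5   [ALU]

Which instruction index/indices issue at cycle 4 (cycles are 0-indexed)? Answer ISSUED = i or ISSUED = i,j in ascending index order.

c0: i0 xor.ALU  RAW r5
c1: i1 ld.MEM  no-port MEM/BR
c2: i2 beq.BR  no-port BR/BR
c3: i3,i4 bne.BR sub.ALU  2-wide
c4: i5,i6 mulh.MUL ld.MEM  2-wide
c5: i7 mul.MUL  RAW+WAW r3
c6: i8 and.ALU  tail

ISSUED = 5,6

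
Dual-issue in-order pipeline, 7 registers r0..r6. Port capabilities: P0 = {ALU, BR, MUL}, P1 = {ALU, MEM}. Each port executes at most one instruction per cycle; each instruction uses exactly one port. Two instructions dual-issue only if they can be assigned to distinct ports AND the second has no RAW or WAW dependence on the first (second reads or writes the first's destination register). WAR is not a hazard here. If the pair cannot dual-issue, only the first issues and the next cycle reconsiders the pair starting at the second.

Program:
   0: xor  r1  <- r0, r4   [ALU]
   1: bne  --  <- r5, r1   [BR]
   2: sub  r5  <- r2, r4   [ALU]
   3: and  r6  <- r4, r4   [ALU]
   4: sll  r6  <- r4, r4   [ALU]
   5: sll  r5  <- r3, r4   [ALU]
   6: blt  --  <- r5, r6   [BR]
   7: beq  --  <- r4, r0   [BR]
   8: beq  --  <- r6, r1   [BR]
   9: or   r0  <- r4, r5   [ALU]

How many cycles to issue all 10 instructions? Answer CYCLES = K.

t=0 i0:xor.ALU ; RAW r1
t=1 i1&i2:bne.BR sub.ALU ; dual
t=2 i3:and.ALU ; WAW r6
t=3 i4&i5:sll.ALU sll.ALU ; dual
t=4 i6:blt.BR ; no-port BR/BR
t=5 i7:beq.BR ; no-port BR/BR
t=6 i8&i9:beq.BR or.ALU ; dual

CYCLES = 7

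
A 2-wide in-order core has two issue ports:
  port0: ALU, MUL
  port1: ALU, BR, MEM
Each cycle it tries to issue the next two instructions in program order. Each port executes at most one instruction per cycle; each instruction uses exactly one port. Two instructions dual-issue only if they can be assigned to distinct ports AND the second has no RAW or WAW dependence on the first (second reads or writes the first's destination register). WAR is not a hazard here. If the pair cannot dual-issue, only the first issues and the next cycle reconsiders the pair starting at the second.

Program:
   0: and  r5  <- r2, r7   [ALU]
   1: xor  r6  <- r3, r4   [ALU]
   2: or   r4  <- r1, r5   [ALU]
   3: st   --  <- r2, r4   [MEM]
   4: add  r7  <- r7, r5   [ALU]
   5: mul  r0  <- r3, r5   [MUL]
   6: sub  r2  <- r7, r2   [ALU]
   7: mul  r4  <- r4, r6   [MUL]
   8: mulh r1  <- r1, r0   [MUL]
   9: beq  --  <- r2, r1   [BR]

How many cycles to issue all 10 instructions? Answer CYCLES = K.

CYCLES = 7

  cy0 -> i0,i1 (and+xor) pair
  cy1 -> i2 (or) RAW r4
  cy2 -> i3,i4 (st+add) pair
  cy3 -> i5,i6 (mul+sub) pair
  cy4 -> i7 (mul) no-port MUL/MUL
  cy5 -> i8 (mulh) RAW r1
  cy6 -> i9 (beq) tail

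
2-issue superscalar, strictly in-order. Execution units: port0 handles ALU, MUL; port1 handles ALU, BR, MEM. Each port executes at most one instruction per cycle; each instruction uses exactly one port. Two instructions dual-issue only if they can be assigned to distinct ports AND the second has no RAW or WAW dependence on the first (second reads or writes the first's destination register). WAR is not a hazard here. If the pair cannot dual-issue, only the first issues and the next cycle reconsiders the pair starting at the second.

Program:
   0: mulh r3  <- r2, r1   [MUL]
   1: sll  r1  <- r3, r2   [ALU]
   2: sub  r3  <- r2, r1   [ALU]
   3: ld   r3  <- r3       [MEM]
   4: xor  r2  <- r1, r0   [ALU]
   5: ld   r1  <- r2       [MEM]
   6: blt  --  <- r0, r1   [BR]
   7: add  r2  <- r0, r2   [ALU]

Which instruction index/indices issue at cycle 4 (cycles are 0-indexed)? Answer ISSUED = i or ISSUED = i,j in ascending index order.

#0 head=0: mulh i0 RAW r3
#1 head=1: sll i1 RAW r1
#2 head=2: sub i2 RAW+WAW r3
#3 head=3: ld+xor i3+i4 dual
#4 head=5: ld i5 no-port MEM/BR
#5 head=6: blt+add i6+i7 dual

ISSUED = 5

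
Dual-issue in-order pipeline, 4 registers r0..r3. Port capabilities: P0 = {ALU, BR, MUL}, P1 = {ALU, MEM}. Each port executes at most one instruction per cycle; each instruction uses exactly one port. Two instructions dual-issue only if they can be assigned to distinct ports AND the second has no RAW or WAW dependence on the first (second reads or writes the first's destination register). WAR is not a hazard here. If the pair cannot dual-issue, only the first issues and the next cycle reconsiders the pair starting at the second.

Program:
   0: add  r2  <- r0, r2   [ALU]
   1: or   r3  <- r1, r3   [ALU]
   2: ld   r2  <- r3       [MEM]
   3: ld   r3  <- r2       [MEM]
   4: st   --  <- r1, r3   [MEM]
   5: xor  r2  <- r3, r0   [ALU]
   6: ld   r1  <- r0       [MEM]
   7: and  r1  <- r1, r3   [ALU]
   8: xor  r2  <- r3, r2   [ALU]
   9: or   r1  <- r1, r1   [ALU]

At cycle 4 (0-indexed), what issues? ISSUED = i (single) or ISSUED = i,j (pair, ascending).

c0: i0,i1 add/or  pair
c1: i2 ld  no-port MEM/MEM
c2: i3 ld  no-port MEM/MEM
c3: i4,i5 st/xor  pair
c4: i6 ld  RAW+WAW r1
c5: i7,i8 and/xor  pair
c6: i9 or  tail

ISSUED = 6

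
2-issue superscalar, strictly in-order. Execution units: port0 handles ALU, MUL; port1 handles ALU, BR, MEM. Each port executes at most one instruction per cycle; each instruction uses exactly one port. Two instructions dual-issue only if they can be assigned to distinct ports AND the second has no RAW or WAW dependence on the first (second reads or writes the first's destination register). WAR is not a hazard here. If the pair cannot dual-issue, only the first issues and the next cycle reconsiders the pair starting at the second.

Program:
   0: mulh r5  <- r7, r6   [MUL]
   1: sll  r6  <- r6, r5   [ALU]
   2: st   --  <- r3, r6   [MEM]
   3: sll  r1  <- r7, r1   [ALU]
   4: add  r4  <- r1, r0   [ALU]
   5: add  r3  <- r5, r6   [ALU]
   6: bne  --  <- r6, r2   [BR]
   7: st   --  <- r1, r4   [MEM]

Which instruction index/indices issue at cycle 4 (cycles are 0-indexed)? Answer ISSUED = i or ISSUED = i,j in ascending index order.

t=0 i0:mulh ; RAW r5
t=1 i1:sll ; RAW r6
t=2 i2/i3:st sll ; pair
t=3 i4/i5:add add ; pair
t=4 i6:bne ; no-port BR/MEM
t=5 i7:st ; tail

ISSUED = 6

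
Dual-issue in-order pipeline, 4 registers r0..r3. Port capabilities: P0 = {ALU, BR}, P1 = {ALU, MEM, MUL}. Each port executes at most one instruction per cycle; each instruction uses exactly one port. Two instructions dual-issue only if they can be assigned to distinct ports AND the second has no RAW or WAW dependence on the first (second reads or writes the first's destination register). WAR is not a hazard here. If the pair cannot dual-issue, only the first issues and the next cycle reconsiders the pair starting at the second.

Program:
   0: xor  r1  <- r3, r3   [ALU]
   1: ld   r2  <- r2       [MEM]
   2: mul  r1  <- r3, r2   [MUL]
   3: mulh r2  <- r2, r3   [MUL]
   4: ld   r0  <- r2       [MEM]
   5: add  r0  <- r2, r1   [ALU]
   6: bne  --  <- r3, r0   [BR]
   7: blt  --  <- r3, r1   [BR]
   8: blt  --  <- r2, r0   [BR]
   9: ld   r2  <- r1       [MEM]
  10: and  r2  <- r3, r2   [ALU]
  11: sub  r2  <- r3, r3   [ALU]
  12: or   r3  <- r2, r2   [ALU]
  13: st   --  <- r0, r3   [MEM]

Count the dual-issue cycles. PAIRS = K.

PAIRS = 2

#0 head=0: xor.ALU+ld.MEM i0,i1 dual
#1 head=2: mul.MUL i2 no-port MUL/MUL
#2 head=3: mulh.MUL i3 no-port MUL/MEM
#3 head=4: ld.MEM i4 WAW r0
#4 head=5: add.ALU i5 RAW r0
#5 head=6: bne.BR i6 no-port BR/BR
#6 head=7: blt.BR i7 no-port BR/BR
#7 head=8: blt.BR+ld.MEM i8,i9 dual
#8 head=10: and.ALU i10 WAW r2
#9 head=11: sub.ALU i11 RAW r2
#10 head=12: or.ALU i12 RAW r3
#11 head=13: st.MEM i13 tail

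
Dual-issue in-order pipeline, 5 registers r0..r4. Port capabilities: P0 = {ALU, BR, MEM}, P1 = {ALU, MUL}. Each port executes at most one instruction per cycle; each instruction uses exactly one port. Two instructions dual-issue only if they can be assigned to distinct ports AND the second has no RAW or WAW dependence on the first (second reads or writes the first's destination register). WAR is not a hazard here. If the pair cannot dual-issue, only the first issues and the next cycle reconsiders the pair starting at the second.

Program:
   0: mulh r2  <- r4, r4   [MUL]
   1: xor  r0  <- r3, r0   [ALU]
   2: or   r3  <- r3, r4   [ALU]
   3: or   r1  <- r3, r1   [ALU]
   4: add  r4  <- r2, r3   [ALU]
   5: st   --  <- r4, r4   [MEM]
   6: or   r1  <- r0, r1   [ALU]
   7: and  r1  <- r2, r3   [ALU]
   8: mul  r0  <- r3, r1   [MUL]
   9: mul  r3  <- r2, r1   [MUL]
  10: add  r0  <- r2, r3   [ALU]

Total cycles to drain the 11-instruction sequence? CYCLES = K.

0. mulh;xor @i0/i1  | pair
1. or @i2  | RAW r3
2. or;add @i3/i4  | pair
3. st;or @i5/i6  | pair
4. and @i7  | RAW r1
5. mul @i8  | no-port MUL/MUL
6. mul @i9  | RAW r3
7. add @i10  | tail

CYCLES = 8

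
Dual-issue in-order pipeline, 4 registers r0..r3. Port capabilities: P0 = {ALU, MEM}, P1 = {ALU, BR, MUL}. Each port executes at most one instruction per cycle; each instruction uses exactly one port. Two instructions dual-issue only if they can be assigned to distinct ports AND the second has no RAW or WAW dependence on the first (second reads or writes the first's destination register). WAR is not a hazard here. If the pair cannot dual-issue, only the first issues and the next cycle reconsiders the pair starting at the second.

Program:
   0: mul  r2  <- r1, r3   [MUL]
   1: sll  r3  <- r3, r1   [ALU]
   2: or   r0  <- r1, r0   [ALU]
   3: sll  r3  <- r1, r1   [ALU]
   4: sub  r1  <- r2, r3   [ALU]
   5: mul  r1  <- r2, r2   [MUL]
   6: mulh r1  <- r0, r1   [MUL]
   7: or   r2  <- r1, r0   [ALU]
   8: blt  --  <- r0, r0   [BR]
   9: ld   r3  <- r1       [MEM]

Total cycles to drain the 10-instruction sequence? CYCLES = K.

[0] i0+i1  mul.MUL;sll.ALU  -- pair
[1] i2+i3  or.ALU;sll.ALU  -- pair
[2] i4  sub.ALU  -- WAW r1
[3] i5  mul.MUL  -- no-port MUL/MUL
[4] i6  mulh.MUL  -- RAW r1
[5] i7+i8  or.ALU;blt.BR  -- pair
[6] i9  ld.MEM  -- tail

CYCLES = 7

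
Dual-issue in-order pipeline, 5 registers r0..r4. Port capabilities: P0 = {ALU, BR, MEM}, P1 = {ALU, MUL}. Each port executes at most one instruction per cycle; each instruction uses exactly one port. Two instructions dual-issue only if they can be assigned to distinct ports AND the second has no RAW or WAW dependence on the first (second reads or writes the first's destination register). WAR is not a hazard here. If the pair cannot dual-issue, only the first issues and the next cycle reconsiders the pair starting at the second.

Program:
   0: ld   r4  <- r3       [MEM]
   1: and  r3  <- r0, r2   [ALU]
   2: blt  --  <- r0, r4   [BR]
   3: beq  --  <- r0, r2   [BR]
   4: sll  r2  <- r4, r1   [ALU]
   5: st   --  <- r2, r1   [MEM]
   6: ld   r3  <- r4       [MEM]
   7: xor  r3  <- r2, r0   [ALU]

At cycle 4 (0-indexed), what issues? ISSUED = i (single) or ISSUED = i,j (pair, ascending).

#0 head=0: ld and i0&i1 pair
#1 head=2: blt i2 no-port BR/BR
#2 head=3: beq sll i3&i4 pair
#3 head=5: st i5 no-port MEM/MEM
#4 head=6: ld i6 WAW r3
#5 head=7: xor i7 tail

ISSUED = 6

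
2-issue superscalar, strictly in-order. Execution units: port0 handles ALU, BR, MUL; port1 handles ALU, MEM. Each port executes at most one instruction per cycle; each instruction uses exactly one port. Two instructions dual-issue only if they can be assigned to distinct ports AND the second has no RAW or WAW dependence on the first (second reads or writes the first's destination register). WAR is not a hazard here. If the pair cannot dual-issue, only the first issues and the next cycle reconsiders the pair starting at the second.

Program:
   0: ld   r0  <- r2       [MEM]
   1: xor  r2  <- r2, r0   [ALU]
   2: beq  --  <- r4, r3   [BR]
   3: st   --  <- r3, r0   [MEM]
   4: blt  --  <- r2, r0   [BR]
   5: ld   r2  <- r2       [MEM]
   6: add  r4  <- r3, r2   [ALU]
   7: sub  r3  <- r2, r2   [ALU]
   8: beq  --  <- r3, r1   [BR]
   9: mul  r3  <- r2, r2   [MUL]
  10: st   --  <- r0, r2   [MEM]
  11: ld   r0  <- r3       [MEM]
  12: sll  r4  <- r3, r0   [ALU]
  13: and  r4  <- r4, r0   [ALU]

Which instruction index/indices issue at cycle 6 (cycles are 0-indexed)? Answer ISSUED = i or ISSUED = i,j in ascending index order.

  cy0 -> i0 (ld.MEM) RAW r0
  cy1 -> i1,i2 (xor.ALU/beq.BR) pair
  cy2 -> i3,i4 (st.MEM/blt.BR) pair
  cy3 -> i5 (ld.MEM) RAW r2
  cy4 -> i6,i7 (add.ALU/sub.ALU) pair
  cy5 -> i8 (beq.BR) no-port BR/MUL
  cy6 -> i9,i10 (mul.MUL/st.MEM) pair
  cy7 -> i11 (ld.MEM) RAW r0
  cy8 -> i12 (sll.ALU) RAW+WAW r4
  cy9 -> i13 (and.ALU) tail

ISSUED = 9,10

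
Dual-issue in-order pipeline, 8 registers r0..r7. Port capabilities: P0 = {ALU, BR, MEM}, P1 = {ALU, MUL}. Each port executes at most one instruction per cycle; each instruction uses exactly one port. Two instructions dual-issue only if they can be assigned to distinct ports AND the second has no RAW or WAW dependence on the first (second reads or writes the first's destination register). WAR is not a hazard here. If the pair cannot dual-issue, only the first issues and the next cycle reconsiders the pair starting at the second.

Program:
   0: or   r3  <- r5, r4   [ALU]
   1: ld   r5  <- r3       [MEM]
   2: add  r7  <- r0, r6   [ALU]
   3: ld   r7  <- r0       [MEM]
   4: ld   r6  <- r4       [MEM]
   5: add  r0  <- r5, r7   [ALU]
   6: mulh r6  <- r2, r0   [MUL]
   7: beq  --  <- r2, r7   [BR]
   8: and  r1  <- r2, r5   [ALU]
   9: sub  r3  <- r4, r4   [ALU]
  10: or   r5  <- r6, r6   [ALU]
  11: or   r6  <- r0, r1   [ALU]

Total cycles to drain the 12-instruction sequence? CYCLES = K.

CYCLES = 7

0. or @i0  | RAW r3
1. ld;add @i1+i2  | dual
2. ld @i3  | no-port MEM/MEM
3. ld;add @i4+i5  | dual
4. mulh;beq @i6+i7  | dual
5. and;sub @i8+i9  | dual
6. or;or @i10+i11  | dual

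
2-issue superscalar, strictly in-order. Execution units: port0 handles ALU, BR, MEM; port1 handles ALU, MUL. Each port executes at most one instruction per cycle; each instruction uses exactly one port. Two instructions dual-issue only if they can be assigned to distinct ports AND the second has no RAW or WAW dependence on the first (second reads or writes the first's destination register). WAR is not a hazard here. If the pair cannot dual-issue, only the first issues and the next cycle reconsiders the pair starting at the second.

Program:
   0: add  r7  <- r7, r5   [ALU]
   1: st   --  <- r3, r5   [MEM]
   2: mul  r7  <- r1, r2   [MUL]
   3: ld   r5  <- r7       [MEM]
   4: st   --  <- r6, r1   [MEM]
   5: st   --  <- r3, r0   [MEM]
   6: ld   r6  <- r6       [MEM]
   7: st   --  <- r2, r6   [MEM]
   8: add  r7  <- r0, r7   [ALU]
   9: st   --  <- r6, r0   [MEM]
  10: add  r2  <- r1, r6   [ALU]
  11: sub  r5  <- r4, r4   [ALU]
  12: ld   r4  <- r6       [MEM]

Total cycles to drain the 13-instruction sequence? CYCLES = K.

0. add.ALU/st.MEM @i0+i1  | 2-wide
1. mul.MUL @i2  | RAW r7
2. ld.MEM @i3  | no-port MEM/MEM
3. st.MEM @i4  | no-port MEM/MEM
4. st.MEM @i5  | no-port MEM/MEM
5. ld.MEM @i6  | no-port MEM/MEM
6. st.MEM/add.ALU @i7+i8  | 2-wide
7. st.MEM/add.ALU @i9+i10  | 2-wide
8. sub.ALU/ld.MEM @i11+i12  | 2-wide

CYCLES = 9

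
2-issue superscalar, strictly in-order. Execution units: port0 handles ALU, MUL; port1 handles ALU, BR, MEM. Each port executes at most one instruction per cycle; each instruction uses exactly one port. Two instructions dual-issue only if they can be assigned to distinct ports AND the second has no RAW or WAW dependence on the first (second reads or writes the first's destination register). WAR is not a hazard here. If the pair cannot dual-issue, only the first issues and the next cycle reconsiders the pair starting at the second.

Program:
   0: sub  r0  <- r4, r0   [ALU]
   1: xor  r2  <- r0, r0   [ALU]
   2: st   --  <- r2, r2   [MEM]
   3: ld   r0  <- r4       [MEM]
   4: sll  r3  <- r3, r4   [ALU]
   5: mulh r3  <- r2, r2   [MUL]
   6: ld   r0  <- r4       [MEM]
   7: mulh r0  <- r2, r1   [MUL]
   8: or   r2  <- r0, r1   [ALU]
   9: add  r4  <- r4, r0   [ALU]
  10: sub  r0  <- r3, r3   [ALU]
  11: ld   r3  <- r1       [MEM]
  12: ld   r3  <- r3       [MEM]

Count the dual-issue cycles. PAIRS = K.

  cy0 -> i0 (sub) RAW r0
  cy1 -> i1 (xor) RAW r2
  cy2 -> i2 (st) no-port MEM/MEM
  cy3 -> i3/i4 (ld/sll) dual
  cy4 -> i5/i6 (mulh/ld) dual
  cy5 -> i7 (mulh) RAW r0
  cy6 -> i8/i9 (or/add) dual
  cy7 -> i10/i11 (sub/ld) dual
  cy8 -> i12 (ld) tail

PAIRS = 4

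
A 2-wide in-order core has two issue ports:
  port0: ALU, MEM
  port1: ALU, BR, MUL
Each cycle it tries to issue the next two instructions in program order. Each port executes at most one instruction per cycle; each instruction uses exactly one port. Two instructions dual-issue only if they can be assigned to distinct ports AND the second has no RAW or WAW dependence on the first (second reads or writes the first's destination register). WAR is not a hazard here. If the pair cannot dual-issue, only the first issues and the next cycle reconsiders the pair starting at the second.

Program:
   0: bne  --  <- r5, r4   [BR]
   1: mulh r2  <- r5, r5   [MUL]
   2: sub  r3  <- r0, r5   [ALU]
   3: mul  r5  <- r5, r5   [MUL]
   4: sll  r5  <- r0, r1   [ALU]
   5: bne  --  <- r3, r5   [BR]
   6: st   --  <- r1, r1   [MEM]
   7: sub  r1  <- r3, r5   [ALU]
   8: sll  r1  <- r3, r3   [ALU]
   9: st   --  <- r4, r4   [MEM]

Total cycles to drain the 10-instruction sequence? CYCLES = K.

0. bne @i0  | no-port BR/MUL
1. mulh;sub @i1+i2  | dual
2. mul @i3  | WAW r5
3. sll @i4  | RAW r5
4. bne;st @i5+i6  | dual
5. sub @i7  | WAW r1
6. sll;st @i8+i9  | dual

CYCLES = 7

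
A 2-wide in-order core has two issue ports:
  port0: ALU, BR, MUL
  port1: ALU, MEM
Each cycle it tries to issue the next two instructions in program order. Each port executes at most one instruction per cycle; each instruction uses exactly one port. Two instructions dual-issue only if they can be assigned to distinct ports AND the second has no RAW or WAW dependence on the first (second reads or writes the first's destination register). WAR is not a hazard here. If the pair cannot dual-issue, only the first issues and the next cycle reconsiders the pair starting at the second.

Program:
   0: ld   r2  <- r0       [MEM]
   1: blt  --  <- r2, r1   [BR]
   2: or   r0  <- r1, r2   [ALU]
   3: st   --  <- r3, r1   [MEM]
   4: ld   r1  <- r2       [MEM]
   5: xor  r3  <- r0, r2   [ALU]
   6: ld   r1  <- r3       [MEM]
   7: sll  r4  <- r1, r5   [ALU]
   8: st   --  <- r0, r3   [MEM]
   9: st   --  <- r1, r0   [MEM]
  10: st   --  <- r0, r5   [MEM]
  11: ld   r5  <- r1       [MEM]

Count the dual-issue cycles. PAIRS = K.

t=0 i0:ld.MEM ; RAW r2
t=1 i1/i2:blt.BR+or.ALU ; dual
t=2 i3:st.MEM ; no-port MEM/MEM
t=3 i4/i5:ld.MEM+xor.ALU ; dual
t=4 i6:ld.MEM ; RAW r1
t=5 i7/i8:sll.ALU+st.MEM ; dual
t=6 i9:st.MEM ; no-port MEM/MEM
t=7 i10:st.MEM ; no-port MEM/MEM
t=8 i11:ld.MEM ; tail

PAIRS = 3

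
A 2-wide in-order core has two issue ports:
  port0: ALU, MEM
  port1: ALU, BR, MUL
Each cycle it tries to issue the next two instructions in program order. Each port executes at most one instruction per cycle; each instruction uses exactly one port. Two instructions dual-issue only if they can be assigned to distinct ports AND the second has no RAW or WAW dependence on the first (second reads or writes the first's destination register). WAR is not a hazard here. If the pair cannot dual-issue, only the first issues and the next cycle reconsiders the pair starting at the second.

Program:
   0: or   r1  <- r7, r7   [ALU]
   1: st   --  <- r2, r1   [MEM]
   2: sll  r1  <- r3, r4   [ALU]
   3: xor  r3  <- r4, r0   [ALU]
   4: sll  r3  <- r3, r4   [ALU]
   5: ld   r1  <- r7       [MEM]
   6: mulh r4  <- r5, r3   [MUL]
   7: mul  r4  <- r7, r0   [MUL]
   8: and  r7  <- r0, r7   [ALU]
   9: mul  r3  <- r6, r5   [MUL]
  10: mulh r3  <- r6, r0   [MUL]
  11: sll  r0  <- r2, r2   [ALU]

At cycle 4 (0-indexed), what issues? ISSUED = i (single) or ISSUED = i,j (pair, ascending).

[0] i0  or  -- RAW r1
[1] i1/i2  st/sll  -- dual
[2] i3  xor  -- RAW+WAW r3
[3] i4/i5  sll/ld  -- dual
[4] i6  mulh  -- no-port MUL/MUL
[5] i7/i8  mul/and  -- dual
[6] i9  mul  -- no-port MUL/MUL
[7] i10/i11  mulh/sll  -- dual

ISSUED = 6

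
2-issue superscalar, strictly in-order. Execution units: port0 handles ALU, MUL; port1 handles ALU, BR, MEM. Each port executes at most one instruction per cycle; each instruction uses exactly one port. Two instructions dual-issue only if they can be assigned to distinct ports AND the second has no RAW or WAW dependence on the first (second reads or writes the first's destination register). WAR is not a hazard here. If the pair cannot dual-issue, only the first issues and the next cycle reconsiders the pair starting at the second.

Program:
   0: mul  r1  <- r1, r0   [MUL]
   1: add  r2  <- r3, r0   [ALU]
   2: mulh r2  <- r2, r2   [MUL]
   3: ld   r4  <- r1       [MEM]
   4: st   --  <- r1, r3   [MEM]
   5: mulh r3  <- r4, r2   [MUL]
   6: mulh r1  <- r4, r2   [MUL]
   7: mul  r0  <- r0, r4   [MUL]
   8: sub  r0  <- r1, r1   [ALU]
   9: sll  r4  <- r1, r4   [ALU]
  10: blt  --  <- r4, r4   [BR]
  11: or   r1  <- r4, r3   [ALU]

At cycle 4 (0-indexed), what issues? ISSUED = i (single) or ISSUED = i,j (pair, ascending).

ISSUED = 7

t=0 i0+i1:mul+add ; 2-wide
t=1 i2+i3:mulh+ld ; 2-wide
t=2 i4+i5:st+mulh ; 2-wide
t=3 i6:mulh ; no-port MUL/MUL
t=4 i7:mul ; WAW r0
t=5 i8+i9:sub+sll ; 2-wide
t=6 i10+i11:blt+or ; 2-wide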